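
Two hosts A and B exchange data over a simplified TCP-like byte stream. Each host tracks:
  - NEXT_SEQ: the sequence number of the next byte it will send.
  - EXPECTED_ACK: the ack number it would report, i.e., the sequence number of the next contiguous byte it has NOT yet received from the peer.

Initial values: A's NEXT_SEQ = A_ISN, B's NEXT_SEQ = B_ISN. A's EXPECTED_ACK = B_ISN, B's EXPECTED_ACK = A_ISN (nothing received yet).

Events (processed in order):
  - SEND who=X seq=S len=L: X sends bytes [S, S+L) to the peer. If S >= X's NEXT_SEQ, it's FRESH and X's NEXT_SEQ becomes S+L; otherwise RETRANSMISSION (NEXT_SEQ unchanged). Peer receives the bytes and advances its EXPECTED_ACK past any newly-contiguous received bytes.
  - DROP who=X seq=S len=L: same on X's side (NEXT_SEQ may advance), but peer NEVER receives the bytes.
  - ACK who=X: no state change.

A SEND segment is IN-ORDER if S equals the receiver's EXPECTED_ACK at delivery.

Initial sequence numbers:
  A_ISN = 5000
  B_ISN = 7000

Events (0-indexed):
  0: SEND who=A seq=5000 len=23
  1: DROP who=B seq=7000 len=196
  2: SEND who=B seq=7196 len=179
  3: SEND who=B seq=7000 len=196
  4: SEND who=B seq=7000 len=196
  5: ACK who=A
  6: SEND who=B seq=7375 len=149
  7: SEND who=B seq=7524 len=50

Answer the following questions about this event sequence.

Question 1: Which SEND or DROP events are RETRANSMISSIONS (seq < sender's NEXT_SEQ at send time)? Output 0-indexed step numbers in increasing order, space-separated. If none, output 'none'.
Step 0: SEND seq=5000 -> fresh
Step 1: DROP seq=7000 -> fresh
Step 2: SEND seq=7196 -> fresh
Step 3: SEND seq=7000 -> retransmit
Step 4: SEND seq=7000 -> retransmit
Step 6: SEND seq=7375 -> fresh
Step 7: SEND seq=7524 -> fresh

Answer: 3 4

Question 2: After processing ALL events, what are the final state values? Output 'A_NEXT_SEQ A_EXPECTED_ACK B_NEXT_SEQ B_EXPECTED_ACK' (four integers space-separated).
After event 0: A_seq=5023 A_ack=7000 B_seq=7000 B_ack=5023
After event 1: A_seq=5023 A_ack=7000 B_seq=7196 B_ack=5023
After event 2: A_seq=5023 A_ack=7000 B_seq=7375 B_ack=5023
After event 3: A_seq=5023 A_ack=7375 B_seq=7375 B_ack=5023
After event 4: A_seq=5023 A_ack=7375 B_seq=7375 B_ack=5023
After event 5: A_seq=5023 A_ack=7375 B_seq=7375 B_ack=5023
After event 6: A_seq=5023 A_ack=7524 B_seq=7524 B_ack=5023
After event 7: A_seq=5023 A_ack=7574 B_seq=7574 B_ack=5023

Answer: 5023 7574 7574 5023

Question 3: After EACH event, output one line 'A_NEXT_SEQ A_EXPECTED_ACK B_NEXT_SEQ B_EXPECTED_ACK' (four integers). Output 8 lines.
5023 7000 7000 5023
5023 7000 7196 5023
5023 7000 7375 5023
5023 7375 7375 5023
5023 7375 7375 5023
5023 7375 7375 5023
5023 7524 7524 5023
5023 7574 7574 5023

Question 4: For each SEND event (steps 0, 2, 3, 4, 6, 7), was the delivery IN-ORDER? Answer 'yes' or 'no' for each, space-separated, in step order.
Answer: yes no yes no yes yes

Derivation:
Step 0: SEND seq=5000 -> in-order
Step 2: SEND seq=7196 -> out-of-order
Step 3: SEND seq=7000 -> in-order
Step 4: SEND seq=7000 -> out-of-order
Step 6: SEND seq=7375 -> in-order
Step 7: SEND seq=7524 -> in-order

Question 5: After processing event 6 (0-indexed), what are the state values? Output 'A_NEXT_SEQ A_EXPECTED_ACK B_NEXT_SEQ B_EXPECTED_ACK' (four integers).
After event 0: A_seq=5023 A_ack=7000 B_seq=7000 B_ack=5023
After event 1: A_seq=5023 A_ack=7000 B_seq=7196 B_ack=5023
After event 2: A_seq=5023 A_ack=7000 B_seq=7375 B_ack=5023
After event 3: A_seq=5023 A_ack=7375 B_seq=7375 B_ack=5023
After event 4: A_seq=5023 A_ack=7375 B_seq=7375 B_ack=5023
After event 5: A_seq=5023 A_ack=7375 B_seq=7375 B_ack=5023
After event 6: A_seq=5023 A_ack=7524 B_seq=7524 B_ack=5023

5023 7524 7524 5023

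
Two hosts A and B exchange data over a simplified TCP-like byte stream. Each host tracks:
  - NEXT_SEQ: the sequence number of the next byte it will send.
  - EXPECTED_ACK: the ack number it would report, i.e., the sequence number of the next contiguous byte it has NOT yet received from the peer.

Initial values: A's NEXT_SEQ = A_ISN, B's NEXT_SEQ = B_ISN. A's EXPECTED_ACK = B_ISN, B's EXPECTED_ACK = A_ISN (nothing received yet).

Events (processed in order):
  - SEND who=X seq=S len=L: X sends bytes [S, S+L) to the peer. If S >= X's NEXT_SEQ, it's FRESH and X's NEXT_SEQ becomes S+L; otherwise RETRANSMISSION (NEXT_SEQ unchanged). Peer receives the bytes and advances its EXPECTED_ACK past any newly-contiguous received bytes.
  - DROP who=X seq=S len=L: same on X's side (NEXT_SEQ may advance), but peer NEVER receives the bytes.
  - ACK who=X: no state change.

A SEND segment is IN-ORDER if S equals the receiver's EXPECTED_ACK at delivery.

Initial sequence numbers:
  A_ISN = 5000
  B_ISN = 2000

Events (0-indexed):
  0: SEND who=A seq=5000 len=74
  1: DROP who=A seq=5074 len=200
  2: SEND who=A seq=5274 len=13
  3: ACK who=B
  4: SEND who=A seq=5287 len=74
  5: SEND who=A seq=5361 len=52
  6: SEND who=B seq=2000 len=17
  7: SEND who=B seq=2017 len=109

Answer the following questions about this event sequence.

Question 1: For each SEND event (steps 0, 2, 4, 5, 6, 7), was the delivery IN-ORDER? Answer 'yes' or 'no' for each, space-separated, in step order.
Answer: yes no no no yes yes

Derivation:
Step 0: SEND seq=5000 -> in-order
Step 2: SEND seq=5274 -> out-of-order
Step 4: SEND seq=5287 -> out-of-order
Step 5: SEND seq=5361 -> out-of-order
Step 6: SEND seq=2000 -> in-order
Step 7: SEND seq=2017 -> in-order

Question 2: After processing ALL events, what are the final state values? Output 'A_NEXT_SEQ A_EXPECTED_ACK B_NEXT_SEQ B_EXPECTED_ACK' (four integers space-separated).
Answer: 5413 2126 2126 5074

Derivation:
After event 0: A_seq=5074 A_ack=2000 B_seq=2000 B_ack=5074
After event 1: A_seq=5274 A_ack=2000 B_seq=2000 B_ack=5074
After event 2: A_seq=5287 A_ack=2000 B_seq=2000 B_ack=5074
After event 3: A_seq=5287 A_ack=2000 B_seq=2000 B_ack=5074
After event 4: A_seq=5361 A_ack=2000 B_seq=2000 B_ack=5074
After event 5: A_seq=5413 A_ack=2000 B_seq=2000 B_ack=5074
After event 6: A_seq=5413 A_ack=2017 B_seq=2017 B_ack=5074
After event 7: A_seq=5413 A_ack=2126 B_seq=2126 B_ack=5074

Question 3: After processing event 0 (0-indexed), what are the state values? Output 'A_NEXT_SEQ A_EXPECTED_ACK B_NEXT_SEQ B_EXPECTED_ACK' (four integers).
After event 0: A_seq=5074 A_ack=2000 B_seq=2000 B_ack=5074

5074 2000 2000 5074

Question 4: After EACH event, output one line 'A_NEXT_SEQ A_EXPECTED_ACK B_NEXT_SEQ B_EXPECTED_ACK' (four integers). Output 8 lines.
5074 2000 2000 5074
5274 2000 2000 5074
5287 2000 2000 5074
5287 2000 2000 5074
5361 2000 2000 5074
5413 2000 2000 5074
5413 2017 2017 5074
5413 2126 2126 5074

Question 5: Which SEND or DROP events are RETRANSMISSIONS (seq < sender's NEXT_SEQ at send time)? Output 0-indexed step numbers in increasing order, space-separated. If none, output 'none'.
Answer: none

Derivation:
Step 0: SEND seq=5000 -> fresh
Step 1: DROP seq=5074 -> fresh
Step 2: SEND seq=5274 -> fresh
Step 4: SEND seq=5287 -> fresh
Step 5: SEND seq=5361 -> fresh
Step 6: SEND seq=2000 -> fresh
Step 7: SEND seq=2017 -> fresh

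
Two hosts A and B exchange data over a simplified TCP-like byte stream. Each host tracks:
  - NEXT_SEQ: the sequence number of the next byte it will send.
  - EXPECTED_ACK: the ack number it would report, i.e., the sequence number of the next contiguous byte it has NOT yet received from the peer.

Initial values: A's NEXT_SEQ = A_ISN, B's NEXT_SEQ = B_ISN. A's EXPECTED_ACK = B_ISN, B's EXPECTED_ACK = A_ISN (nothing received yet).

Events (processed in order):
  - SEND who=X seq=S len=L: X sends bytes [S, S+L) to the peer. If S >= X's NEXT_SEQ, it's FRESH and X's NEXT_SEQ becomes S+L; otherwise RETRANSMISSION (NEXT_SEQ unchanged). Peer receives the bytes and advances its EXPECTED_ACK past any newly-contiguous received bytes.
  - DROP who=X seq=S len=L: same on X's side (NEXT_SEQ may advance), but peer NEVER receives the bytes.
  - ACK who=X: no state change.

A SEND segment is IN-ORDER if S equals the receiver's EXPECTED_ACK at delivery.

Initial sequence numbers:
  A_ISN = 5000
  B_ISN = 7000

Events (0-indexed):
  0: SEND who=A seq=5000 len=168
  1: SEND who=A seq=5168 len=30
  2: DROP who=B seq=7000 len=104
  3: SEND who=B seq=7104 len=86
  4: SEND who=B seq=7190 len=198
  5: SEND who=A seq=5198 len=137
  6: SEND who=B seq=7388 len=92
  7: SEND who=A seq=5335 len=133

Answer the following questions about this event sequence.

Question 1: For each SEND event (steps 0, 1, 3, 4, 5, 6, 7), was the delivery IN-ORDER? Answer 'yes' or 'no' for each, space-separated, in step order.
Answer: yes yes no no yes no yes

Derivation:
Step 0: SEND seq=5000 -> in-order
Step 1: SEND seq=5168 -> in-order
Step 3: SEND seq=7104 -> out-of-order
Step 4: SEND seq=7190 -> out-of-order
Step 5: SEND seq=5198 -> in-order
Step 6: SEND seq=7388 -> out-of-order
Step 7: SEND seq=5335 -> in-order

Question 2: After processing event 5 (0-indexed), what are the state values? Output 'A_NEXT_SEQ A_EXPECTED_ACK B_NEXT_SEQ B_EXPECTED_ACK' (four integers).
After event 0: A_seq=5168 A_ack=7000 B_seq=7000 B_ack=5168
After event 1: A_seq=5198 A_ack=7000 B_seq=7000 B_ack=5198
After event 2: A_seq=5198 A_ack=7000 B_seq=7104 B_ack=5198
After event 3: A_seq=5198 A_ack=7000 B_seq=7190 B_ack=5198
After event 4: A_seq=5198 A_ack=7000 B_seq=7388 B_ack=5198
After event 5: A_seq=5335 A_ack=7000 B_seq=7388 B_ack=5335

5335 7000 7388 5335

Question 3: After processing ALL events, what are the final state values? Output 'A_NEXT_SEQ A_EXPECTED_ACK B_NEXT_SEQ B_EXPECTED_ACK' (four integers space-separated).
Answer: 5468 7000 7480 5468

Derivation:
After event 0: A_seq=5168 A_ack=7000 B_seq=7000 B_ack=5168
After event 1: A_seq=5198 A_ack=7000 B_seq=7000 B_ack=5198
After event 2: A_seq=5198 A_ack=7000 B_seq=7104 B_ack=5198
After event 3: A_seq=5198 A_ack=7000 B_seq=7190 B_ack=5198
After event 4: A_seq=5198 A_ack=7000 B_seq=7388 B_ack=5198
After event 5: A_seq=5335 A_ack=7000 B_seq=7388 B_ack=5335
After event 6: A_seq=5335 A_ack=7000 B_seq=7480 B_ack=5335
After event 7: A_seq=5468 A_ack=7000 B_seq=7480 B_ack=5468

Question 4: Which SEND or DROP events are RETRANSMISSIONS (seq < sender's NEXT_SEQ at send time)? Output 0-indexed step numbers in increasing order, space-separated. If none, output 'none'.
Answer: none

Derivation:
Step 0: SEND seq=5000 -> fresh
Step 1: SEND seq=5168 -> fresh
Step 2: DROP seq=7000 -> fresh
Step 3: SEND seq=7104 -> fresh
Step 4: SEND seq=7190 -> fresh
Step 5: SEND seq=5198 -> fresh
Step 6: SEND seq=7388 -> fresh
Step 7: SEND seq=5335 -> fresh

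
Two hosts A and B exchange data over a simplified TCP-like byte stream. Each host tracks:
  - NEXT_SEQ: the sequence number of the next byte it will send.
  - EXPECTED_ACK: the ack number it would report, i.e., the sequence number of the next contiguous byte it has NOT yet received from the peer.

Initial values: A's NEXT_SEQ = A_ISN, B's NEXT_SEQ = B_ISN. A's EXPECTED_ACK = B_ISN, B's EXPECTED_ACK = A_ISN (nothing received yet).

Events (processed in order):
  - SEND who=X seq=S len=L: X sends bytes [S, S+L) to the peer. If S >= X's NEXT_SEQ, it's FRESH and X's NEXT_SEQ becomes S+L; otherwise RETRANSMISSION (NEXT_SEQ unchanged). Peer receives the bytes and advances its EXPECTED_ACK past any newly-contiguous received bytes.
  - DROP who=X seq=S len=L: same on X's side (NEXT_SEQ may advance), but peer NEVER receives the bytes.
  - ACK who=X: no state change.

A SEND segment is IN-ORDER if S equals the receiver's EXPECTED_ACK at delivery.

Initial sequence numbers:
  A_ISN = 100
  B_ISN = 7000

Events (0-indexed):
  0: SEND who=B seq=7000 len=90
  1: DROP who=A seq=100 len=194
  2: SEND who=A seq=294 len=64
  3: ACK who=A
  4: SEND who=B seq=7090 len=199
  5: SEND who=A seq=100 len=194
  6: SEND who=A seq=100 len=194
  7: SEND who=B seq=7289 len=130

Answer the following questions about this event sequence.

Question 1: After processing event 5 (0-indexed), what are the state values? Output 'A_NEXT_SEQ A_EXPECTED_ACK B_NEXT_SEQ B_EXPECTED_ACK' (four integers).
After event 0: A_seq=100 A_ack=7090 B_seq=7090 B_ack=100
After event 1: A_seq=294 A_ack=7090 B_seq=7090 B_ack=100
After event 2: A_seq=358 A_ack=7090 B_seq=7090 B_ack=100
After event 3: A_seq=358 A_ack=7090 B_seq=7090 B_ack=100
After event 4: A_seq=358 A_ack=7289 B_seq=7289 B_ack=100
After event 5: A_seq=358 A_ack=7289 B_seq=7289 B_ack=358

358 7289 7289 358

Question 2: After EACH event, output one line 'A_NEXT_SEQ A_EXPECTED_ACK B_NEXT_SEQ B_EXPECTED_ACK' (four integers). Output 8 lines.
100 7090 7090 100
294 7090 7090 100
358 7090 7090 100
358 7090 7090 100
358 7289 7289 100
358 7289 7289 358
358 7289 7289 358
358 7419 7419 358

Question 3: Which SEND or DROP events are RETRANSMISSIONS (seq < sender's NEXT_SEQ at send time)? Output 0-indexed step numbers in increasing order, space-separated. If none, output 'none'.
Step 0: SEND seq=7000 -> fresh
Step 1: DROP seq=100 -> fresh
Step 2: SEND seq=294 -> fresh
Step 4: SEND seq=7090 -> fresh
Step 5: SEND seq=100 -> retransmit
Step 6: SEND seq=100 -> retransmit
Step 7: SEND seq=7289 -> fresh

Answer: 5 6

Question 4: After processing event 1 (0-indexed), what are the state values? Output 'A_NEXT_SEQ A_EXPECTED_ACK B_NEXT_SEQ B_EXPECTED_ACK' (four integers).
After event 0: A_seq=100 A_ack=7090 B_seq=7090 B_ack=100
After event 1: A_seq=294 A_ack=7090 B_seq=7090 B_ack=100

294 7090 7090 100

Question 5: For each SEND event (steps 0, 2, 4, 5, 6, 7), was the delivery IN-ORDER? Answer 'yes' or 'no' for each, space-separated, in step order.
Step 0: SEND seq=7000 -> in-order
Step 2: SEND seq=294 -> out-of-order
Step 4: SEND seq=7090 -> in-order
Step 5: SEND seq=100 -> in-order
Step 6: SEND seq=100 -> out-of-order
Step 7: SEND seq=7289 -> in-order

Answer: yes no yes yes no yes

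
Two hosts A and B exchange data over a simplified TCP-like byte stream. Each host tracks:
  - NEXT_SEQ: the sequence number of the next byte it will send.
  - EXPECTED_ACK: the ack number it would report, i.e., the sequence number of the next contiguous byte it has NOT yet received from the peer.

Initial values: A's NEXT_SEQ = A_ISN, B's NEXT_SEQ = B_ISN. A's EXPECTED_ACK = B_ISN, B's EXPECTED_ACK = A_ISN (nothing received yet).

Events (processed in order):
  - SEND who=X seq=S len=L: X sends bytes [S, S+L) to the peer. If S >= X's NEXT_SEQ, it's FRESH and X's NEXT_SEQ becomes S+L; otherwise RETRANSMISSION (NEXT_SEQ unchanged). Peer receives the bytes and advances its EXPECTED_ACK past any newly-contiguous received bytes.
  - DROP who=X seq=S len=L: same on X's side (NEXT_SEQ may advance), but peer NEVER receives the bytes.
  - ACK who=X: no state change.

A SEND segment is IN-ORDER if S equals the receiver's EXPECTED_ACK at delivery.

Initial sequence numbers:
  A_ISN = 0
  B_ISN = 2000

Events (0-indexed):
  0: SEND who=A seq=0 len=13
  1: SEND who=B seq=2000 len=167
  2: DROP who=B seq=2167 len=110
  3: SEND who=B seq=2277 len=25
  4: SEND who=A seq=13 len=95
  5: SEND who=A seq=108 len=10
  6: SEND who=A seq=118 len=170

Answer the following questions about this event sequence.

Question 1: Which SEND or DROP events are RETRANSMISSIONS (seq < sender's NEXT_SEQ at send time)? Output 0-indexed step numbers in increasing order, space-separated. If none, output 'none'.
Step 0: SEND seq=0 -> fresh
Step 1: SEND seq=2000 -> fresh
Step 2: DROP seq=2167 -> fresh
Step 3: SEND seq=2277 -> fresh
Step 4: SEND seq=13 -> fresh
Step 5: SEND seq=108 -> fresh
Step 6: SEND seq=118 -> fresh

Answer: none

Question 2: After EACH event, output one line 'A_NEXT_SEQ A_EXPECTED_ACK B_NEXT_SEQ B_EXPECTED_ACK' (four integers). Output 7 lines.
13 2000 2000 13
13 2167 2167 13
13 2167 2277 13
13 2167 2302 13
108 2167 2302 108
118 2167 2302 118
288 2167 2302 288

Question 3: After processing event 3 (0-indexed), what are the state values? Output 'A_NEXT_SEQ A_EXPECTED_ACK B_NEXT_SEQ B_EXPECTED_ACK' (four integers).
After event 0: A_seq=13 A_ack=2000 B_seq=2000 B_ack=13
After event 1: A_seq=13 A_ack=2167 B_seq=2167 B_ack=13
After event 2: A_seq=13 A_ack=2167 B_seq=2277 B_ack=13
After event 3: A_seq=13 A_ack=2167 B_seq=2302 B_ack=13

13 2167 2302 13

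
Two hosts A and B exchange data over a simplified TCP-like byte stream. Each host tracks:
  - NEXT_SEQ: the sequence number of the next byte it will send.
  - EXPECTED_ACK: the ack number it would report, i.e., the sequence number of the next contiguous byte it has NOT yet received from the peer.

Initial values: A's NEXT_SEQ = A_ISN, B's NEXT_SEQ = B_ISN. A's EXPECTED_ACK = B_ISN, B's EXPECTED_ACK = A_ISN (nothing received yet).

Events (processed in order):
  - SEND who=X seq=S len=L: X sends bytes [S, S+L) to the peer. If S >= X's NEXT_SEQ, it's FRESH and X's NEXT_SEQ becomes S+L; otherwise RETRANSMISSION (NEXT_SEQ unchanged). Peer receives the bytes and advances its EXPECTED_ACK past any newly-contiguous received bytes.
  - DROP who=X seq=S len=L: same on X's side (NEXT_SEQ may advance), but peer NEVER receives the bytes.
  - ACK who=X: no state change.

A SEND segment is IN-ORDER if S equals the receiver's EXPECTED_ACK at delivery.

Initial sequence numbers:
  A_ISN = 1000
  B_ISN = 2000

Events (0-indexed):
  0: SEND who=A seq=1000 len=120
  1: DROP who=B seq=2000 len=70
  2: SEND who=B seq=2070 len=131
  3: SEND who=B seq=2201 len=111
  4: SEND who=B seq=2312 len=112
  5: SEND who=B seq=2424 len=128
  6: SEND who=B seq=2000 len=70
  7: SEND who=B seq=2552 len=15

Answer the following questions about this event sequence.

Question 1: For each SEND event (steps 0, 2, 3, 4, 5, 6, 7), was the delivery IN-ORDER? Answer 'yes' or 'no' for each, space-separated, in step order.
Answer: yes no no no no yes yes

Derivation:
Step 0: SEND seq=1000 -> in-order
Step 2: SEND seq=2070 -> out-of-order
Step 3: SEND seq=2201 -> out-of-order
Step 4: SEND seq=2312 -> out-of-order
Step 5: SEND seq=2424 -> out-of-order
Step 6: SEND seq=2000 -> in-order
Step 7: SEND seq=2552 -> in-order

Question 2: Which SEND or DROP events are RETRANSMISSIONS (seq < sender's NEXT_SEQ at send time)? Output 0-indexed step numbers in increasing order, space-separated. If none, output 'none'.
Step 0: SEND seq=1000 -> fresh
Step 1: DROP seq=2000 -> fresh
Step 2: SEND seq=2070 -> fresh
Step 3: SEND seq=2201 -> fresh
Step 4: SEND seq=2312 -> fresh
Step 5: SEND seq=2424 -> fresh
Step 6: SEND seq=2000 -> retransmit
Step 7: SEND seq=2552 -> fresh

Answer: 6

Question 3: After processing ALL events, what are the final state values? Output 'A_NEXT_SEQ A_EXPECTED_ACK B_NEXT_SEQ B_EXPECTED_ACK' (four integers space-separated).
After event 0: A_seq=1120 A_ack=2000 B_seq=2000 B_ack=1120
After event 1: A_seq=1120 A_ack=2000 B_seq=2070 B_ack=1120
After event 2: A_seq=1120 A_ack=2000 B_seq=2201 B_ack=1120
After event 3: A_seq=1120 A_ack=2000 B_seq=2312 B_ack=1120
After event 4: A_seq=1120 A_ack=2000 B_seq=2424 B_ack=1120
After event 5: A_seq=1120 A_ack=2000 B_seq=2552 B_ack=1120
After event 6: A_seq=1120 A_ack=2552 B_seq=2552 B_ack=1120
After event 7: A_seq=1120 A_ack=2567 B_seq=2567 B_ack=1120

Answer: 1120 2567 2567 1120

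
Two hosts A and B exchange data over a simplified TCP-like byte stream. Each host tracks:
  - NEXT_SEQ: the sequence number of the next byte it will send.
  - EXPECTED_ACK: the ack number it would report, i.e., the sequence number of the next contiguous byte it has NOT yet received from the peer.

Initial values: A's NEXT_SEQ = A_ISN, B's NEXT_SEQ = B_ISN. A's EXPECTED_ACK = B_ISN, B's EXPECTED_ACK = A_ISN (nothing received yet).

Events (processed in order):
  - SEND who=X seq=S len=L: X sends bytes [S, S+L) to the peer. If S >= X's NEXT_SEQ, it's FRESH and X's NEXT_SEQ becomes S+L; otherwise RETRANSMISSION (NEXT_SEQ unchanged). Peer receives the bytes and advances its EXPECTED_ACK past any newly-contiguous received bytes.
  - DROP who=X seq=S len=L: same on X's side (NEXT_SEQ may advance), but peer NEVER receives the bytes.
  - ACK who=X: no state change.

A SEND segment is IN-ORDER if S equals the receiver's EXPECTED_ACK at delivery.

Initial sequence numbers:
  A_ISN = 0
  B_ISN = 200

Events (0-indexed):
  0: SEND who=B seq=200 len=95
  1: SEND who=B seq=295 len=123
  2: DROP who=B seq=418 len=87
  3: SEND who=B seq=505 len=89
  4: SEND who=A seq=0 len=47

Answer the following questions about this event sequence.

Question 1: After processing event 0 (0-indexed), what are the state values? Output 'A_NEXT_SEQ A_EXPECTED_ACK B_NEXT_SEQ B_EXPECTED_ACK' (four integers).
After event 0: A_seq=0 A_ack=295 B_seq=295 B_ack=0

0 295 295 0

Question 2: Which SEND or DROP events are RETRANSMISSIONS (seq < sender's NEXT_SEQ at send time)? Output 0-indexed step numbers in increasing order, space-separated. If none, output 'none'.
Answer: none

Derivation:
Step 0: SEND seq=200 -> fresh
Step 1: SEND seq=295 -> fresh
Step 2: DROP seq=418 -> fresh
Step 3: SEND seq=505 -> fresh
Step 4: SEND seq=0 -> fresh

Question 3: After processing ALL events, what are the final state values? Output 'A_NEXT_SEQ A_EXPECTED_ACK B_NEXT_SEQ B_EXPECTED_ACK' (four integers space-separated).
Answer: 47 418 594 47

Derivation:
After event 0: A_seq=0 A_ack=295 B_seq=295 B_ack=0
After event 1: A_seq=0 A_ack=418 B_seq=418 B_ack=0
After event 2: A_seq=0 A_ack=418 B_seq=505 B_ack=0
After event 3: A_seq=0 A_ack=418 B_seq=594 B_ack=0
After event 4: A_seq=47 A_ack=418 B_seq=594 B_ack=47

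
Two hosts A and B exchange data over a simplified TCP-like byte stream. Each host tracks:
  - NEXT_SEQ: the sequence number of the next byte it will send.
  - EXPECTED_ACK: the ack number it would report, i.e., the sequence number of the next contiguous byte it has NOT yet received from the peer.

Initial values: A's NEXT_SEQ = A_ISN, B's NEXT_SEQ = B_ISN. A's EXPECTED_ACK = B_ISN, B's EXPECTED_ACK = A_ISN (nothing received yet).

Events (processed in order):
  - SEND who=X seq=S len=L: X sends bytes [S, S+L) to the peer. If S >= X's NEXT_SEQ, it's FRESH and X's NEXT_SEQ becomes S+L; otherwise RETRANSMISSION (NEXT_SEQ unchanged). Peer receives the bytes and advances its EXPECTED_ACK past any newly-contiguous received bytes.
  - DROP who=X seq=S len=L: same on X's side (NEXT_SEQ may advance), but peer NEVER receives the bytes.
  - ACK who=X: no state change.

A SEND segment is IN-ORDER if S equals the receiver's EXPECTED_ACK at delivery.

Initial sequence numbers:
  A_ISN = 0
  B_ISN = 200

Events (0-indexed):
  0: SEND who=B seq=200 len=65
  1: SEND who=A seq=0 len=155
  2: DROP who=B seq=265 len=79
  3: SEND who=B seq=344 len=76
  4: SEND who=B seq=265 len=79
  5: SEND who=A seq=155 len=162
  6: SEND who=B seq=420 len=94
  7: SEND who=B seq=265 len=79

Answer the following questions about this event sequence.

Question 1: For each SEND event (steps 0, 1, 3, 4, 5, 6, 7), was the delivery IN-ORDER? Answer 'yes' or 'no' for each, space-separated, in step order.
Answer: yes yes no yes yes yes no

Derivation:
Step 0: SEND seq=200 -> in-order
Step 1: SEND seq=0 -> in-order
Step 3: SEND seq=344 -> out-of-order
Step 4: SEND seq=265 -> in-order
Step 5: SEND seq=155 -> in-order
Step 6: SEND seq=420 -> in-order
Step 7: SEND seq=265 -> out-of-order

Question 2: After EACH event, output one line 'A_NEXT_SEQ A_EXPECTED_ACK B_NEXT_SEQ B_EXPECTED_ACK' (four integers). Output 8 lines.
0 265 265 0
155 265 265 155
155 265 344 155
155 265 420 155
155 420 420 155
317 420 420 317
317 514 514 317
317 514 514 317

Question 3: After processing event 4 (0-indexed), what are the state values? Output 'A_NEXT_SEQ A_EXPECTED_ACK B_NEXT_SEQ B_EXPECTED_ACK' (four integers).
After event 0: A_seq=0 A_ack=265 B_seq=265 B_ack=0
After event 1: A_seq=155 A_ack=265 B_seq=265 B_ack=155
After event 2: A_seq=155 A_ack=265 B_seq=344 B_ack=155
After event 3: A_seq=155 A_ack=265 B_seq=420 B_ack=155
After event 4: A_seq=155 A_ack=420 B_seq=420 B_ack=155

155 420 420 155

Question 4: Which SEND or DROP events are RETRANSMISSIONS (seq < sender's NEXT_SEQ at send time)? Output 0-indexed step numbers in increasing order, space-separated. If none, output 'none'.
Step 0: SEND seq=200 -> fresh
Step 1: SEND seq=0 -> fresh
Step 2: DROP seq=265 -> fresh
Step 3: SEND seq=344 -> fresh
Step 4: SEND seq=265 -> retransmit
Step 5: SEND seq=155 -> fresh
Step 6: SEND seq=420 -> fresh
Step 7: SEND seq=265 -> retransmit

Answer: 4 7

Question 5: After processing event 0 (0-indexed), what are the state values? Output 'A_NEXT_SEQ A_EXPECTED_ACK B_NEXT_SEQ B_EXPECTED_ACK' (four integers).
After event 0: A_seq=0 A_ack=265 B_seq=265 B_ack=0

0 265 265 0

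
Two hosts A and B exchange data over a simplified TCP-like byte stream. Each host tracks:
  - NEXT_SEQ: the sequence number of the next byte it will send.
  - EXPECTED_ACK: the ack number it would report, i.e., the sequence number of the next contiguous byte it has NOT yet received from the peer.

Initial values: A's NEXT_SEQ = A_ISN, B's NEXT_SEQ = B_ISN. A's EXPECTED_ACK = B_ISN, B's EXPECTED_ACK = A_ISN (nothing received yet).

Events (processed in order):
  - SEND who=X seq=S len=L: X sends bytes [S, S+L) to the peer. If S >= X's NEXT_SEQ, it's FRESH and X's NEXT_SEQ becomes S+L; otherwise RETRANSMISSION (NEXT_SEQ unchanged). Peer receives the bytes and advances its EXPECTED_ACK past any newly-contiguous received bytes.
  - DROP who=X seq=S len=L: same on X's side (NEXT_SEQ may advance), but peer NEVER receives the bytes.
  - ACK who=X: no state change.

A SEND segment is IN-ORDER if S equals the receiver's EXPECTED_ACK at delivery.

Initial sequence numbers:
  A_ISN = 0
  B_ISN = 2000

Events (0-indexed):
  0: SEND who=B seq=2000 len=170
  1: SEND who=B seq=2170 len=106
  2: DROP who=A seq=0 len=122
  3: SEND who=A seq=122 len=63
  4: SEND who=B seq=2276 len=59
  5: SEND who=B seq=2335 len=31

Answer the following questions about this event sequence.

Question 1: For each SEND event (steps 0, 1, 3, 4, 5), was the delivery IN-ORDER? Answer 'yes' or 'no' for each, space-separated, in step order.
Step 0: SEND seq=2000 -> in-order
Step 1: SEND seq=2170 -> in-order
Step 3: SEND seq=122 -> out-of-order
Step 4: SEND seq=2276 -> in-order
Step 5: SEND seq=2335 -> in-order

Answer: yes yes no yes yes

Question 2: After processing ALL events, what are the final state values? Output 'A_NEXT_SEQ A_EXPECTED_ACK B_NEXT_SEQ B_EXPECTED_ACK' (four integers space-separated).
Answer: 185 2366 2366 0

Derivation:
After event 0: A_seq=0 A_ack=2170 B_seq=2170 B_ack=0
After event 1: A_seq=0 A_ack=2276 B_seq=2276 B_ack=0
After event 2: A_seq=122 A_ack=2276 B_seq=2276 B_ack=0
After event 3: A_seq=185 A_ack=2276 B_seq=2276 B_ack=0
After event 4: A_seq=185 A_ack=2335 B_seq=2335 B_ack=0
After event 5: A_seq=185 A_ack=2366 B_seq=2366 B_ack=0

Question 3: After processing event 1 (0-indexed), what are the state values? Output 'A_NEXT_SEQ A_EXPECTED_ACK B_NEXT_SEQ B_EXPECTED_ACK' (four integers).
After event 0: A_seq=0 A_ack=2170 B_seq=2170 B_ack=0
After event 1: A_seq=0 A_ack=2276 B_seq=2276 B_ack=0

0 2276 2276 0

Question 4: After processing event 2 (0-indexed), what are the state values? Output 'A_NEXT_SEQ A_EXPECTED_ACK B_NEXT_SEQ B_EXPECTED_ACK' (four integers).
After event 0: A_seq=0 A_ack=2170 B_seq=2170 B_ack=0
After event 1: A_seq=0 A_ack=2276 B_seq=2276 B_ack=0
After event 2: A_seq=122 A_ack=2276 B_seq=2276 B_ack=0

122 2276 2276 0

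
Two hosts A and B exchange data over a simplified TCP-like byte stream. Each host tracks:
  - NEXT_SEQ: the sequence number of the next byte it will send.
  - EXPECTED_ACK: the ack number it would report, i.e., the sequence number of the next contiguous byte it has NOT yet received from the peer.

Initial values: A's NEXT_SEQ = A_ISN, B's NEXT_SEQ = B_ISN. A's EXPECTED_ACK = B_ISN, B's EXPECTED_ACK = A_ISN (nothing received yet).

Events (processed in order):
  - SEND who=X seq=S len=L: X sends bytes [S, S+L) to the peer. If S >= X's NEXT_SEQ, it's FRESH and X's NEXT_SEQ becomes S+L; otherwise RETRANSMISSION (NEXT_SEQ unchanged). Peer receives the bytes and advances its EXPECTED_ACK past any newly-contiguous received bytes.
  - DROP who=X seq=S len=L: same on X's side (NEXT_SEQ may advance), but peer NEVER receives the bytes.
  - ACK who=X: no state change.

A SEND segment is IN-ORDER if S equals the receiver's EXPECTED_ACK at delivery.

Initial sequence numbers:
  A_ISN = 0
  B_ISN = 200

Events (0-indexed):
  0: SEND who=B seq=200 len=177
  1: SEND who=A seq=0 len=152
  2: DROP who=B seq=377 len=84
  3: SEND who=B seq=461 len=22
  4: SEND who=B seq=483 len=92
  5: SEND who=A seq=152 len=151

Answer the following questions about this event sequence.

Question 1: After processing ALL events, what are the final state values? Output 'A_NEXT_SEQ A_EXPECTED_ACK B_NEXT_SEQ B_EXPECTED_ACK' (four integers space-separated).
After event 0: A_seq=0 A_ack=377 B_seq=377 B_ack=0
After event 1: A_seq=152 A_ack=377 B_seq=377 B_ack=152
After event 2: A_seq=152 A_ack=377 B_seq=461 B_ack=152
After event 3: A_seq=152 A_ack=377 B_seq=483 B_ack=152
After event 4: A_seq=152 A_ack=377 B_seq=575 B_ack=152
After event 5: A_seq=303 A_ack=377 B_seq=575 B_ack=303

Answer: 303 377 575 303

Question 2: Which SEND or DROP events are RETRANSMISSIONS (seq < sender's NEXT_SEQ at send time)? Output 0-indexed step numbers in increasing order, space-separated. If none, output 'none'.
Step 0: SEND seq=200 -> fresh
Step 1: SEND seq=0 -> fresh
Step 2: DROP seq=377 -> fresh
Step 3: SEND seq=461 -> fresh
Step 4: SEND seq=483 -> fresh
Step 5: SEND seq=152 -> fresh

Answer: none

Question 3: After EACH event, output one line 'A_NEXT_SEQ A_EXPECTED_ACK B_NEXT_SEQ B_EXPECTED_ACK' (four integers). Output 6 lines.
0 377 377 0
152 377 377 152
152 377 461 152
152 377 483 152
152 377 575 152
303 377 575 303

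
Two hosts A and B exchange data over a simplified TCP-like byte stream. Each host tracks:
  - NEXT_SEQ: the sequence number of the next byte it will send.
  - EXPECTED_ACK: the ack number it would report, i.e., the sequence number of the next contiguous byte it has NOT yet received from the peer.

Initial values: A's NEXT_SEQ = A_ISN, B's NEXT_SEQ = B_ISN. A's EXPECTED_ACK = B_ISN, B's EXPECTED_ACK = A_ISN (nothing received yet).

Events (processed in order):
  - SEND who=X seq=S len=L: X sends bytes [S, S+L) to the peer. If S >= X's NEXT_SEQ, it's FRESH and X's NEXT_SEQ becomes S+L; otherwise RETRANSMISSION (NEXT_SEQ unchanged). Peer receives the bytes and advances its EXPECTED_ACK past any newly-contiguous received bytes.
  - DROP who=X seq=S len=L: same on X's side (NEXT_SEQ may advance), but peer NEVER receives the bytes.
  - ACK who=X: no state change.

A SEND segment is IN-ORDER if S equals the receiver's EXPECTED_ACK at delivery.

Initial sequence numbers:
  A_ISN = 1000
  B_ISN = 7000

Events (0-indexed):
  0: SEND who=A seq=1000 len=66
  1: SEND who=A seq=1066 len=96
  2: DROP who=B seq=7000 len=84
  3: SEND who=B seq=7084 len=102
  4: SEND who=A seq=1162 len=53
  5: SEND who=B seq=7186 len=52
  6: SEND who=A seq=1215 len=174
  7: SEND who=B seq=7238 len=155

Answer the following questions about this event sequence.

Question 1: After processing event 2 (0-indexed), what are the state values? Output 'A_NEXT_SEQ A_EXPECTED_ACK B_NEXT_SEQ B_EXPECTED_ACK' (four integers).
After event 0: A_seq=1066 A_ack=7000 B_seq=7000 B_ack=1066
After event 1: A_seq=1162 A_ack=7000 B_seq=7000 B_ack=1162
After event 2: A_seq=1162 A_ack=7000 B_seq=7084 B_ack=1162

1162 7000 7084 1162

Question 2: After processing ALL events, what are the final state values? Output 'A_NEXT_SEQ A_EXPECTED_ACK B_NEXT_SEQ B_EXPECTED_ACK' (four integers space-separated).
Answer: 1389 7000 7393 1389

Derivation:
After event 0: A_seq=1066 A_ack=7000 B_seq=7000 B_ack=1066
After event 1: A_seq=1162 A_ack=7000 B_seq=7000 B_ack=1162
After event 2: A_seq=1162 A_ack=7000 B_seq=7084 B_ack=1162
After event 3: A_seq=1162 A_ack=7000 B_seq=7186 B_ack=1162
After event 4: A_seq=1215 A_ack=7000 B_seq=7186 B_ack=1215
After event 5: A_seq=1215 A_ack=7000 B_seq=7238 B_ack=1215
After event 6: A_seq=1389 A_ack=7000 B_seq=7238 B_ack=1389
After event 7: A_seq=1389 A_ack=7000 B_seq=7393 B_ack=1389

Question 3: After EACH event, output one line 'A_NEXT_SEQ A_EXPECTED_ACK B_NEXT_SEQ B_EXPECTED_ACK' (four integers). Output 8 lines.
1066 7000 7000 1066
1162 7000 7000 1162
1162 7000 7084 1162
1162 7000 7186 1162
1215 7000 7186 1215
1215 7000 7238 1215
1389 7000 7238 1389
1389 7000 7393 1389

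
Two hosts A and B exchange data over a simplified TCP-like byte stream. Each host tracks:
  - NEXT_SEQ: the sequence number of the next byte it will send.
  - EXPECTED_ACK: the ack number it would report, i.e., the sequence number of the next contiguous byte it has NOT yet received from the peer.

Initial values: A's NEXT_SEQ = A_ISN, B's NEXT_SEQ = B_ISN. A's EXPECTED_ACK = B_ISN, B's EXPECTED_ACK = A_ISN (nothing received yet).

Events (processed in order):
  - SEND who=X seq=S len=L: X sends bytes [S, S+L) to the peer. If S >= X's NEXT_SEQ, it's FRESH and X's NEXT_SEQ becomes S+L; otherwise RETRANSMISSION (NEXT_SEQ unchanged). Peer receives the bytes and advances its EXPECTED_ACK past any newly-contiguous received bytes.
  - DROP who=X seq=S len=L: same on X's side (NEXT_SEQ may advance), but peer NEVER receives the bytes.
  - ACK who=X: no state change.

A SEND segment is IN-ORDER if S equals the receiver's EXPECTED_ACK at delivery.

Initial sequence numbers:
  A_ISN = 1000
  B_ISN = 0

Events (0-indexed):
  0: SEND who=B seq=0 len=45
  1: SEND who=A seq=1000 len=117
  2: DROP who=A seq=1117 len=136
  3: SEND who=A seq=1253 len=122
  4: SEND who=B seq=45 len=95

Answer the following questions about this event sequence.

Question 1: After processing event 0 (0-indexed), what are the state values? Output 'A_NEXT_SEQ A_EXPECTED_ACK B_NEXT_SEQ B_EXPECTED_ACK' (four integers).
After event 0: A_seq=1000 A_ack=45 B_seq=45 B_ack=1000

1000 45 45 1000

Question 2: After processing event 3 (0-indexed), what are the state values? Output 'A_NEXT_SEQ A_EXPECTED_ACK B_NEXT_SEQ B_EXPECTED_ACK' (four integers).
After event 0: A_seq=1000 A_ack=45 B_seq=45 B_ack=1000
After event 1: A_seq=1117 A_ack=45 B_seq=45 B_ack=1117
After event 2: A_seq=1253 A_ack=45 B_seq=45 B_ack=1117
After event 3: A_seq=1375 A_ack=45 B_seq=45 B_ack=1117

1375 45 45 1117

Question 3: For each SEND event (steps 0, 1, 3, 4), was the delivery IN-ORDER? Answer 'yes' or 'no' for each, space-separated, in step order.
Answer: yes yes no yes

Derivation:
Step 0: SEND seq=0 -> in-order
Step 1: SEND seq=1000 -> in-order
Step 3: SEND seq=1253 -> out-of-order
Step 4: SEND seq=45 -> in-order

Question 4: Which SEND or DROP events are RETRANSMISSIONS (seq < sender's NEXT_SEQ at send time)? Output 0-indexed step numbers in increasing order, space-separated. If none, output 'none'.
Answer: none

Derivation:
Step 0: SEND seq=0 -> fresh
Step 1: SEND seq=1000 -> fresh
Step 2: DROP seq=1117 -> fresh
Step 3: SEND seq=1253 -> fresh
Step 4: SEND seq=45 -> fresh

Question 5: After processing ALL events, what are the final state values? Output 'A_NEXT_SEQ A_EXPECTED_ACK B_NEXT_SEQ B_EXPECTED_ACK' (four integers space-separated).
After event 0: A_seq=1000 A_ack=45 B_seq=45 B_ack=1000
After event 1: A_seq=1117 A_ack=45 B_seq=45 B_ack=1117
After event 2: A_seq=1253 A_ack=45 B_seq=45 B_ack=1117
After event 3: A_seq=1375 A_ack=45 B_seq=45 B_ack=1117
After event 4: A_seq=1375 A_ack=140 B_seq=140 B_ack=1117

Answer: 1375 140 140 1117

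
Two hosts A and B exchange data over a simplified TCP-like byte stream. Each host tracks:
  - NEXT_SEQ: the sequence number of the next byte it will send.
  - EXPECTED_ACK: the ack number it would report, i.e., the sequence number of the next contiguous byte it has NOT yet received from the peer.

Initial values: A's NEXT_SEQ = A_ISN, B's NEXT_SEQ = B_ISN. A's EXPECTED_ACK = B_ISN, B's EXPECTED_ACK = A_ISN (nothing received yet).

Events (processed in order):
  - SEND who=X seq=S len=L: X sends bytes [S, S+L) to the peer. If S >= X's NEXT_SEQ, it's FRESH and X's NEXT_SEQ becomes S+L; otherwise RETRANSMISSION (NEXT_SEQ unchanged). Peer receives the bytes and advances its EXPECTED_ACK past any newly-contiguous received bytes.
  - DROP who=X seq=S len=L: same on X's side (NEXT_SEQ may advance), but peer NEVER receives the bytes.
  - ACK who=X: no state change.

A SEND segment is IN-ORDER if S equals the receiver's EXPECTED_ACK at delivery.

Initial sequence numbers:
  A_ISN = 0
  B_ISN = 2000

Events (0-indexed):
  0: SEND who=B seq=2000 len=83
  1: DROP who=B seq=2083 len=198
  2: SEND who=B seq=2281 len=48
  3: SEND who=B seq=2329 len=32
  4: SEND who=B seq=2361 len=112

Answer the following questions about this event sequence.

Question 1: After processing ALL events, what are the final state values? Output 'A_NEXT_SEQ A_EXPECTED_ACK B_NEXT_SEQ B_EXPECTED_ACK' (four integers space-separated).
Answer: 0 2083 2473 0

Derivation:
After event 0: A_seq=0 A_ack=2083 B_seq=2083 B_ack=0
After event 1: A_seq=0 A_ack=2083 B_seq=2281 B_ack=0
After event 2: A_seq=0 A_ack=2083 B_seq=2329 B_ack=0
After event 3: A_seq=0 A_ack=2083 B_seq=2361 B_ack=0
After event 4: A_seq=0 A_ack=2083 B_seq=2473 B_ack=0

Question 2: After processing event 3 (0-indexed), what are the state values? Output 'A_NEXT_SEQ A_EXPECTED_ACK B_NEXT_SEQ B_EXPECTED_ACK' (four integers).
After event 0: A_seq=0 A_ack=2083 B_seq=2083 B_ack=0
After event 1: A_seq=0 A_ack=2083 B_seq=2281 B_ack=0
After event 2: A_seq=0 A_ack=2083 B_seq=2329 B_ack=0
After event 3: A_seq=0 A_ack=2083 B_seq=2361 B_ack=0

0 2083 2361 0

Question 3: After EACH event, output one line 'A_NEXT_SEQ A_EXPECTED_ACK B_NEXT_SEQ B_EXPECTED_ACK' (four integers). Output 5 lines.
0 2083 2083 0
0 2083 2281 0
0 2083 2329 0
0 2083 2361 0
0 2083 2473 0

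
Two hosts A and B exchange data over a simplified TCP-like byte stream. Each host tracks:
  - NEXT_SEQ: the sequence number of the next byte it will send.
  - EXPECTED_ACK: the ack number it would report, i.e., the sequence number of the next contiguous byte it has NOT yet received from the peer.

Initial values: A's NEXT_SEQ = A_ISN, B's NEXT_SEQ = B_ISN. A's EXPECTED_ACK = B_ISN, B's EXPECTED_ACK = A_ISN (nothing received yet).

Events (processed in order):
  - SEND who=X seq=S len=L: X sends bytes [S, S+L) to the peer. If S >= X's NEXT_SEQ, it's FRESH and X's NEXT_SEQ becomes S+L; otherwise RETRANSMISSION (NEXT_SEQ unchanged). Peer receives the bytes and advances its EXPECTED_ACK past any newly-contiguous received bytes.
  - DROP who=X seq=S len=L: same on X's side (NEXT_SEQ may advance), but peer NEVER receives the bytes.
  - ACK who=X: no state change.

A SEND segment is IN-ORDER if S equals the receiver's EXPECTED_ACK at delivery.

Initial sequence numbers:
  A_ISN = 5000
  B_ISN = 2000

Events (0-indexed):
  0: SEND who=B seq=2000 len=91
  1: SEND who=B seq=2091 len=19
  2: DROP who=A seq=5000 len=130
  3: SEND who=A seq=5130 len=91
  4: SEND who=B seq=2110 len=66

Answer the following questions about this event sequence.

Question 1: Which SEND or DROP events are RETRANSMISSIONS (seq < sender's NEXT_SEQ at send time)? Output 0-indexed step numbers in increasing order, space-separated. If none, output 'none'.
Answer: none

Derivation:
Step 0: SEND seq=2000 -> fresh
Step 1: SEND seq=2091 -> fresh
Step 2: DROP seq=5000 -> fresh
Step 3: SEND seq=5130 -> fresh
Step 4: SEND seq=2110 -> fresh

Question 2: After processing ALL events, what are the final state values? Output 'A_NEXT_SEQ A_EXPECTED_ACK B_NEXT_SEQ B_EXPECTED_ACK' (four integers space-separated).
After event 0: A_seq=5000 A_ack=2091 B_seq=2091 B_ack=5000
After event 1: A_seq=5000 A_ack=2110 B_seq=2110 B_ack=5000
After event 2: A_seq=5130 A_ack=2110 B_seq=2110 B_ack=5000
After event 3: A_seq=5221 A_ack=2110 B_seq=2110 B_ack=5000
After event 4: A_seq=5221 A_ack=2176 B_seq=2176 B_ack=5000

Answer: 5221 2176 2176 5000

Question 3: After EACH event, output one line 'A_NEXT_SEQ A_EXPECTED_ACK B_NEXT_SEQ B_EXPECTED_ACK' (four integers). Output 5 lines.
5000 2091 2091 5000
5000 2110 2110 5000
5130 2110 2110 5000
5221 2110 2110 5000
5221 2176 2176 5000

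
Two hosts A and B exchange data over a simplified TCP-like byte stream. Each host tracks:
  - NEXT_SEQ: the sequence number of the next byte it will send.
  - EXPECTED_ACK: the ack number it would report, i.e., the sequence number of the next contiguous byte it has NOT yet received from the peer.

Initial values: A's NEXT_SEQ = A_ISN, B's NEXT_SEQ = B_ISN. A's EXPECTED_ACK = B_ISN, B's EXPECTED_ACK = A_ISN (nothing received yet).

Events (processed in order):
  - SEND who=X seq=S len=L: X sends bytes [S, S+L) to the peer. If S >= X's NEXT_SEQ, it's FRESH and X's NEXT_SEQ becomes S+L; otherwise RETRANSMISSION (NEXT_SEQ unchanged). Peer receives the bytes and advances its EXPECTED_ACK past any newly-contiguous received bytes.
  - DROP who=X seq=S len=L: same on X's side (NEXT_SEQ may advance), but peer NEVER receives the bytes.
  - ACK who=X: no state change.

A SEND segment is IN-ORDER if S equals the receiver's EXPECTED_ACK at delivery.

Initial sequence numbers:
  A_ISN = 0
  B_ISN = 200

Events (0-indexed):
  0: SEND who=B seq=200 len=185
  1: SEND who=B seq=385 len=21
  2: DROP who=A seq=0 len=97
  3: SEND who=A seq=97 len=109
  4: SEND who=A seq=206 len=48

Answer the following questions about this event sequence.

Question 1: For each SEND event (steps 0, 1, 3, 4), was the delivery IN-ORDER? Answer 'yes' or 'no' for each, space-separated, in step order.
Answer: yes yes no no

Derivation:
Step 0: SEND seq=200 -> in-order
Step 1: SEND seq=385 -> in-order
Step 3: SEND seq=97 -> out-of-order
Step 4: SEND seq=206 -> out-of-order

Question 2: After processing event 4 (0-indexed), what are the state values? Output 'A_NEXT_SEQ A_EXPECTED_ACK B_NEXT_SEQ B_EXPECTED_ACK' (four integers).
After event 0: A_seq=0 A_ack=385 B_seq=385 B_ack=0
After event 1: A_seq=0 A_ack=406 B_seq=406 B_ack=0
After event 2: A_seq=97 A_ack=406 B_seq=406 B_ack=0
After event 3: A_seq=206 A_ack=406 B_seq=406 B_ack=0
After event 4: A_seq=254 A_ack=406 B_seq=406 B_ack=0

254 406 406 0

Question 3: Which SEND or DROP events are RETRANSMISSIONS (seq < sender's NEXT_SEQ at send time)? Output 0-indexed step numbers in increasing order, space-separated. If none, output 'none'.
Answer: none

Derivation:
Step 0: SEND seq=200 -> fresh
Step 1: SEND seq=385 -> fresh
Step 2: DROP seq=0 -> fresh
Step 3: SEND seq=97 -> fresh
Step 4: SEND seq=206 -> fresh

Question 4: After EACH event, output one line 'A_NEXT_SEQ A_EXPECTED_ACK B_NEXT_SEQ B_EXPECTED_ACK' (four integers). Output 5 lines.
0 385 385 0
0 406 406 0
97 406 406 0
206 406 406 0
254 406 406 0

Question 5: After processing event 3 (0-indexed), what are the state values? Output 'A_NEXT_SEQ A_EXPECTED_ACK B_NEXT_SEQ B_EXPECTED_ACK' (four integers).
After event 0: A_seq=0 A_ack=385 B_seq=385 B_ack=0
After event 1: A_seq=0 A_ack=406 B_seq=406 B_ack=0
After event 2: A_seq=97 A_ack=406 B_seq=406 B_ack=0
After event 3: A_seq=206 A_ack=406 B_seq=406 B_ack=0

206 406 406 0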